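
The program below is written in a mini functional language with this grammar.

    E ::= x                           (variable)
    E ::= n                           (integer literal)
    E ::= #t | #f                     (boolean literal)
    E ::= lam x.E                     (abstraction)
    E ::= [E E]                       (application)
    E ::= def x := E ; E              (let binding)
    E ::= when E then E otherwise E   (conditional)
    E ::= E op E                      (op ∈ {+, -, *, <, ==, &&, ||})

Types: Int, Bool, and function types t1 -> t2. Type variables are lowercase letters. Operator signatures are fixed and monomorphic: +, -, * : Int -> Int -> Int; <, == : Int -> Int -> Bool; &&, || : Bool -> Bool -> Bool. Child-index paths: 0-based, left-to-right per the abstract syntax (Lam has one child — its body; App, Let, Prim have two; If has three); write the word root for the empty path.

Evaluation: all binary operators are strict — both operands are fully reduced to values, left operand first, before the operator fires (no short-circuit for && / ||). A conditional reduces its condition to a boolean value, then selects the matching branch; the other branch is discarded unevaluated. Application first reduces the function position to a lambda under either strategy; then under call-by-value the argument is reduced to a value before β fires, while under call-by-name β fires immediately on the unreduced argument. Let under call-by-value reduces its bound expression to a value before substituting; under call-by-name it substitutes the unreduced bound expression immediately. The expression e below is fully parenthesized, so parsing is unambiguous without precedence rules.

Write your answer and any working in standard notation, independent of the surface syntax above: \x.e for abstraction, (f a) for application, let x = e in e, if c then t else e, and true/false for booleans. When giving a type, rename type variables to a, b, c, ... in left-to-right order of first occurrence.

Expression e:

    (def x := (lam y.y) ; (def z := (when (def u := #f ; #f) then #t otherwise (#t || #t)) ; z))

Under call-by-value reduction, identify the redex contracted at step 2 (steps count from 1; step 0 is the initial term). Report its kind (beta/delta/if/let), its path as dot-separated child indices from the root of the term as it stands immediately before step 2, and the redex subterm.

Trace:
step 0: (let x = (\y.y) in (let z = (if (let u = false in false) then true else (true || true)) in z))
step 1: [let@root] (let z = (if (let u = false in false) then true else (true || true)) in z)
step 2: [let@0.0] (let z = (if false then true else (true || true)) in z)

Answer: let at 0.0 : (let u = false in false)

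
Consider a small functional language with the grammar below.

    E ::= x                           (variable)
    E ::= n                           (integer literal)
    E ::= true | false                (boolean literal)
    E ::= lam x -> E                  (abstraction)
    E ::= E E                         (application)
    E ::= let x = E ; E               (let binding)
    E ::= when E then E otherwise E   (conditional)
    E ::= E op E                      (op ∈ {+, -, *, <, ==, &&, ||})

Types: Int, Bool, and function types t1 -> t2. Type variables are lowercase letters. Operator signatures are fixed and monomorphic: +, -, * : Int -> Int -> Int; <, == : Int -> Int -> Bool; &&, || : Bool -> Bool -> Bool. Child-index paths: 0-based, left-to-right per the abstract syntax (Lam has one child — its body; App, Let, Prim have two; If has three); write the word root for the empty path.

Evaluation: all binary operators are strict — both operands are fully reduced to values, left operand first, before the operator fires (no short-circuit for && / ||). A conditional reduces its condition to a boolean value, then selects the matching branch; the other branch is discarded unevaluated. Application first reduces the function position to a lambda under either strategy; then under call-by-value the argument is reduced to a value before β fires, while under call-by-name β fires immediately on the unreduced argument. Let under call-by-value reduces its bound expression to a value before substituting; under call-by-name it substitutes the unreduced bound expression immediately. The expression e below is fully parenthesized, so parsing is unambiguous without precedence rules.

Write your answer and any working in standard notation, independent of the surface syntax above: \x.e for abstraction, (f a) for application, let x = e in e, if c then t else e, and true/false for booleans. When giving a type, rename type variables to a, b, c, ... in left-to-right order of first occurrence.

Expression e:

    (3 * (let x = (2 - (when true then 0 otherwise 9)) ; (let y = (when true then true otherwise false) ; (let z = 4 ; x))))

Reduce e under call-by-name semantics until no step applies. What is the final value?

Answer: 6

Derivation:
step 0: (3 * (let x = (2 - (if true then 0 else 9)) in (let y = (if true then true else false) in (let z = 4 in x))))
step 1: [let@1] (3 * (let y = (if true then true else false) in (let z = 4 in (2 - (if true then 0 else 9)))))
step 2: [let@1] (3 * (let z = 4 in (2 - (if true then 0 else 9))))
step 3: [let@1] (3 * (2 - (if true then 0 else 9)))
step 4: [if@1.1] (3 * (2 - 0))
step 5: [delta@1] (3 * 2)
step 6: [delta@root] 6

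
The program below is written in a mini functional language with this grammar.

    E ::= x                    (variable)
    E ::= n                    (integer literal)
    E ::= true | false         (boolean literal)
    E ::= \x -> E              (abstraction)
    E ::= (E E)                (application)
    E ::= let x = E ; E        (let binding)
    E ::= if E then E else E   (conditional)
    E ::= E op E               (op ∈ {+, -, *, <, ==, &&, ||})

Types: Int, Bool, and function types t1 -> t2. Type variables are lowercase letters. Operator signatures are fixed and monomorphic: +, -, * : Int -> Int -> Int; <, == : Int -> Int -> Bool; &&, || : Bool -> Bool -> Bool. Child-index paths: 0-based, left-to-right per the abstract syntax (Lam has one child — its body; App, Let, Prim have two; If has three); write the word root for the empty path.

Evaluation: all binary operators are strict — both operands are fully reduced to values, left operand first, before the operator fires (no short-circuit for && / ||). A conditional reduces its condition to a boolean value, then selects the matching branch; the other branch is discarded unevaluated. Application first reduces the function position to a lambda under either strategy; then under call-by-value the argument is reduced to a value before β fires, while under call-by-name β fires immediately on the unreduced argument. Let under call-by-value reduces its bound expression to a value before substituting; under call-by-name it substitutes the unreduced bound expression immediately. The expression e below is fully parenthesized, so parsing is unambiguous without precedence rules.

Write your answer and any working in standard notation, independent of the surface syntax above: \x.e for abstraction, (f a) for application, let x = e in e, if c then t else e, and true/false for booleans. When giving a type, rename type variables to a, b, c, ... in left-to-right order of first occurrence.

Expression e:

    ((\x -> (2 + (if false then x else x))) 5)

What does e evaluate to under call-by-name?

Working:
step 0: ((\x.(2 + (if false then x else x))) 5)
step 1: [beta@root] (2 + (if false then 5 else 5))
step 2: [if@1] (2 + 5)
step 3: [delta@root] 7

Answer: 7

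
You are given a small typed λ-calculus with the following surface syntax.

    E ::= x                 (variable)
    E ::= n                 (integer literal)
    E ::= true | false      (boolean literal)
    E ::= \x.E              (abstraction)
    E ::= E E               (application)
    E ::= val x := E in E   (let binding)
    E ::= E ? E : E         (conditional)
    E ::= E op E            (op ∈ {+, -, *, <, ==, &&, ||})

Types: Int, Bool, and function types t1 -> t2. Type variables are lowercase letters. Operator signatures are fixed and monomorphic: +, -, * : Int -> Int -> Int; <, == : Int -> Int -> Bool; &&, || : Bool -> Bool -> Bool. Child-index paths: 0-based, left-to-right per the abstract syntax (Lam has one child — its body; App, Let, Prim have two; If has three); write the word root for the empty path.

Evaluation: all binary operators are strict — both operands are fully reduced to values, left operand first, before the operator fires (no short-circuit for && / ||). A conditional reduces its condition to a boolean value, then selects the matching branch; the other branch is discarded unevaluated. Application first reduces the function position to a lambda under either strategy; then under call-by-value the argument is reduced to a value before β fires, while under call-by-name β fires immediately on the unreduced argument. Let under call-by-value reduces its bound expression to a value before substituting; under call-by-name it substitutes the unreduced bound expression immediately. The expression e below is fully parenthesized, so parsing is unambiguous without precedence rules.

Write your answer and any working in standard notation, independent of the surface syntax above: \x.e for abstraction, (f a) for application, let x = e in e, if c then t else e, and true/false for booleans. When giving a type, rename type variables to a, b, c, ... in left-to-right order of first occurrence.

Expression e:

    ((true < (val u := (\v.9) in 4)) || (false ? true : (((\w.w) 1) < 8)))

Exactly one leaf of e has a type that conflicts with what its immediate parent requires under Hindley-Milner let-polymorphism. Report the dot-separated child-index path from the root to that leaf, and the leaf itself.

Trace:
  unify Bool ~ Int
  FAIL: mismatch Bool ~ Int

Answer: 0.0 : true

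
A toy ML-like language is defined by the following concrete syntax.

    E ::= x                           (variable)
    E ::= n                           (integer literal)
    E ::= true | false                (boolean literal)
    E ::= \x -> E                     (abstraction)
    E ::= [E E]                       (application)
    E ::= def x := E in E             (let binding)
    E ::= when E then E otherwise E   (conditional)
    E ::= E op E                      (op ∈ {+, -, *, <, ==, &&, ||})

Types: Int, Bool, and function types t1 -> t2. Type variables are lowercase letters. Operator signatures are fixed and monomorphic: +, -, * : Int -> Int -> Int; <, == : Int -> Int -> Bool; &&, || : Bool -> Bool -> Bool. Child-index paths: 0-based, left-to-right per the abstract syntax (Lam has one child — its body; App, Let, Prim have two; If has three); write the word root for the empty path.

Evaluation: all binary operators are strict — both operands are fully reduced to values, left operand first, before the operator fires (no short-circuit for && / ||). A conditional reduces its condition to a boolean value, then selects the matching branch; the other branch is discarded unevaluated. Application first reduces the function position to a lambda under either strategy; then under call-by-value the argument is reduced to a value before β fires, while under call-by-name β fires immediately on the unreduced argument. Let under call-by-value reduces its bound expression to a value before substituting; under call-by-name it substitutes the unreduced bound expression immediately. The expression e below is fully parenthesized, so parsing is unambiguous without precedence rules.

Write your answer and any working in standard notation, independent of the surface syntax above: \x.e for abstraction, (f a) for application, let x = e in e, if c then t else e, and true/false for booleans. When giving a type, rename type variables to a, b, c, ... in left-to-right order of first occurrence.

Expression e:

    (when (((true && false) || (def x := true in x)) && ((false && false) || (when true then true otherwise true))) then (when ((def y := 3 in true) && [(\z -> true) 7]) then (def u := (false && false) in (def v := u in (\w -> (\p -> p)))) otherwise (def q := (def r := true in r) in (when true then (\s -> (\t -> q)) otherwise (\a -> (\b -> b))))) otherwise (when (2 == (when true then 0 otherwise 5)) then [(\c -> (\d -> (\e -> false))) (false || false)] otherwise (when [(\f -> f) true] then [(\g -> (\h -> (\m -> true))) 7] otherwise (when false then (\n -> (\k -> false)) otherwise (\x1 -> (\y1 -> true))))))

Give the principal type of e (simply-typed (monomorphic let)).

Answer: a -> Bool -> Bool

Working:
  unify Bool ~ Bool
  unify Bool ~ Bool
  unify Bool ~ Bool
let x : Bool
x : Bool
  unify Bool ~ Bool
  unify Bool ~ Bool
  unify Bool ~ Bool
  unify Bool ~ Bool
  unify Bool ~ Bool
  unify Bool ~ Bool
  unify Bool ~ Bool
  unify Bool ~ Bool
  unify Bool ~ Bool
  unify Bool ~ Bool
let y : Int
  unify Bool ~ Bool
\z._ : a -> Bool
  unify a -> Bool ~ Int -> b
  unify a ~ Int
  unify Bool ~ b
_ _ : Bool
  unify Bool ~ Bool
  unify Bool ~ Bool
  unify Bool ~ Bool
  unify Bool ~ Bool
let u : Bool
u : Bool
let v : Bool
p : d
\p._ : d -> d
\w._ : c -> d -> d
let r : Bool
r : Bool
let q : Bool
  unify Bool ~ Bool
q : Bool
\t._ : f -> Bool
\s._ : e -> f -> Bool
b : h
\b._ : h -> h
\a._ : g -> h -> h
  unify e -> f -> Bool ~ g -> h -> h
  unify e ~ g
  unify f -> Bool ~ h -> h
  unify f ~ h
  unify Bool ~ h
  unify c -> d -> d ~ g -> Bool -> Bool
  unify c ~ g
  unify d -> d ~ Bool -> Bool
  unify d ~ Bool
  unify Bool ~ Bool
  unify Int ~ Int
  unify Bool ~ Bool
  unify Int ~ Int
  unify Int ~ Int
  unify Bool ~ Bool
\e._ : k -> Bool
\d._ : j -> k -> Bool
\c._ : i -> j -> k -> Bool
  unify Bool ~ Bool
  unify Bool ~ Bool
  unify i -> j -> k -> Bool ~ Bool -> l
  unify i ~ Bool
  unify j -> k -> Bool ~ l
_ _ : j -> k -> Bool
f : m
\f._ : m -> m
  unify m -> m ~ Bool -> n
  unify m ~ Bool
  unify Bool ~ n
_ _ : Bool
  unify Bool ~ Bool
\m._ : q -> Bool
\h._ : p -> q -> Bool
\g._ : o -> p -> q -> Bool
  unify o -> p -> q -> Bool ~ Int -> r
  unify o ~ Int
  unify p -> q -> Bool ~ r
_ _ : p -> q -> Bool
  unify Bool ~ Bool
\k._ : t -> Bool
\n._ : s -> t -> Bool
\y1._ : v -> Bool
\x1._ : u -> v -> Bool
  unify s -> t -> Bool ~ u -> v -> Bool
  unify s ~ u
  unify t -> Bool ~ v -> Bool
  unify t ~ v
  unify Bool ~ Bool
  unify p -> q -> Bool ~ u -> v -> Bool
  unify p ~ u
  unify q -> Bool ~ v -> Bool
  unify q ~ v
  unify Bool ~ Bool
  unify j -> k -> Bool ~ u -> v -> Bool
  unify j ~ u
  unify k -> Bool ~ v -> Bool
  unify k ~ v
  unify Bool ~ Bool
  unify g -> Bool -> Bool ~ u -> v -> Bool
  unify g ~ u
  unify Bool -> Bool ~ v -> Bool
  unify Bool ~ v
  unify Bool ~ Bool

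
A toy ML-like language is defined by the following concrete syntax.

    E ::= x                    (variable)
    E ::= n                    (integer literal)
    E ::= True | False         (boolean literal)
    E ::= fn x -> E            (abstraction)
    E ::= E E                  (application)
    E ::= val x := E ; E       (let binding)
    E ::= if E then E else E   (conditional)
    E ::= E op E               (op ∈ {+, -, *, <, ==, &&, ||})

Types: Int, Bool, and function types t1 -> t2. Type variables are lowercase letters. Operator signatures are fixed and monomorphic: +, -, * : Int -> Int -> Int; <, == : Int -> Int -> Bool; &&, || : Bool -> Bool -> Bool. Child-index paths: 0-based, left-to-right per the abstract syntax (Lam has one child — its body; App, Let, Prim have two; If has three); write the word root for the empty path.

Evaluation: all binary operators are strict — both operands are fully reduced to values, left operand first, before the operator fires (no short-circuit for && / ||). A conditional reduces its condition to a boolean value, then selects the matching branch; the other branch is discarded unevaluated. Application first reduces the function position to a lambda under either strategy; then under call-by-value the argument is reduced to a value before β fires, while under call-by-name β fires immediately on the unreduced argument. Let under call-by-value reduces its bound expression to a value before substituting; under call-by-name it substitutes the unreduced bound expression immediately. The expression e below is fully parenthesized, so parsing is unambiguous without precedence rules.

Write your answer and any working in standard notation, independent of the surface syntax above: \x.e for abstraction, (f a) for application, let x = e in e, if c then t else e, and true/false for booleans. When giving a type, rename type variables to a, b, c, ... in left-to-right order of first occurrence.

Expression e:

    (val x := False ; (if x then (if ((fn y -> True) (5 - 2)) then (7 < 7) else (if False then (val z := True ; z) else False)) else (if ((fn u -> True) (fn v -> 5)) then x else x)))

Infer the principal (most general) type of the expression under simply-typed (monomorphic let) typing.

Answer: Bool

Working:
let x : Bool
x : Bool
  unify Bool ~ Bool
\y._ : a -> Bool
  unify Int ~ Int
  unify Int ~ Int
  unify a -> Bool ~ Int -> b
  unify a ~ Int
  unify Bool ~ b
_ _ : Bool
  unify Bool ~ Bool
  unify Int ~ Int
  unify Int ~ Int
  unify Bool ~ Bool
let z : Bool
z : Bool
  unify Bool ~ Bool
  unify Bool ~ Bool
\u._ : c -> Bool
\v._ : d -> Int
  unify c -> Bool ~ (d -> Int) -> e
  unify c ~ d -> Int
  unify Bool ~ e
_ _ : Bool
  unify Bool ~ Bool
x : Bool
x : Bool
  unify Bool ~ Bool
  unify Bool ~ Bool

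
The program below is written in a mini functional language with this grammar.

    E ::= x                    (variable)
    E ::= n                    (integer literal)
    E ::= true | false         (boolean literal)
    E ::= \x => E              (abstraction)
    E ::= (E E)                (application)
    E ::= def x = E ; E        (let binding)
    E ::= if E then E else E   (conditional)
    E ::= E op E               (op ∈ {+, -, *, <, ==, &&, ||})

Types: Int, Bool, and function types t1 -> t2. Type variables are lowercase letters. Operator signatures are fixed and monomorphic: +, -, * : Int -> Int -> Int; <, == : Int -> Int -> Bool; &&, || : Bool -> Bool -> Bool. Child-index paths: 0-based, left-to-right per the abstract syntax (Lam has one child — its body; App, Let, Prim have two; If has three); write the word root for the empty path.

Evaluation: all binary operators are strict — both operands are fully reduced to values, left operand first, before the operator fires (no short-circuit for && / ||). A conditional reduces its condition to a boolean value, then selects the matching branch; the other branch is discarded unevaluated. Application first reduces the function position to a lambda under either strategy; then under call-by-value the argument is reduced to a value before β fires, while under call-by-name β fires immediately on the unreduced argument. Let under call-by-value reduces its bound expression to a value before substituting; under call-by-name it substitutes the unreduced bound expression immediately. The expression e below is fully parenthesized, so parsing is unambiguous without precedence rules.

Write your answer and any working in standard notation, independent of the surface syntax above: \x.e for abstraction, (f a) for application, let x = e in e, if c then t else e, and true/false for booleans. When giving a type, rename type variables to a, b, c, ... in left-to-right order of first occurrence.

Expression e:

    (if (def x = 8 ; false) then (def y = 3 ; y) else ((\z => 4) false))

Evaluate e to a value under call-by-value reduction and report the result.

Trace:
step 0: (if (let x = 8 in false) then (let y = 3 in y) else ((\z.4) false))
step 1: [let@0] (if false then (let y = 3 in y) else ((\z.4) false))
step 2: [if@root] ((\z.4) false)
step 3: [beta@root] 4

Answer: 4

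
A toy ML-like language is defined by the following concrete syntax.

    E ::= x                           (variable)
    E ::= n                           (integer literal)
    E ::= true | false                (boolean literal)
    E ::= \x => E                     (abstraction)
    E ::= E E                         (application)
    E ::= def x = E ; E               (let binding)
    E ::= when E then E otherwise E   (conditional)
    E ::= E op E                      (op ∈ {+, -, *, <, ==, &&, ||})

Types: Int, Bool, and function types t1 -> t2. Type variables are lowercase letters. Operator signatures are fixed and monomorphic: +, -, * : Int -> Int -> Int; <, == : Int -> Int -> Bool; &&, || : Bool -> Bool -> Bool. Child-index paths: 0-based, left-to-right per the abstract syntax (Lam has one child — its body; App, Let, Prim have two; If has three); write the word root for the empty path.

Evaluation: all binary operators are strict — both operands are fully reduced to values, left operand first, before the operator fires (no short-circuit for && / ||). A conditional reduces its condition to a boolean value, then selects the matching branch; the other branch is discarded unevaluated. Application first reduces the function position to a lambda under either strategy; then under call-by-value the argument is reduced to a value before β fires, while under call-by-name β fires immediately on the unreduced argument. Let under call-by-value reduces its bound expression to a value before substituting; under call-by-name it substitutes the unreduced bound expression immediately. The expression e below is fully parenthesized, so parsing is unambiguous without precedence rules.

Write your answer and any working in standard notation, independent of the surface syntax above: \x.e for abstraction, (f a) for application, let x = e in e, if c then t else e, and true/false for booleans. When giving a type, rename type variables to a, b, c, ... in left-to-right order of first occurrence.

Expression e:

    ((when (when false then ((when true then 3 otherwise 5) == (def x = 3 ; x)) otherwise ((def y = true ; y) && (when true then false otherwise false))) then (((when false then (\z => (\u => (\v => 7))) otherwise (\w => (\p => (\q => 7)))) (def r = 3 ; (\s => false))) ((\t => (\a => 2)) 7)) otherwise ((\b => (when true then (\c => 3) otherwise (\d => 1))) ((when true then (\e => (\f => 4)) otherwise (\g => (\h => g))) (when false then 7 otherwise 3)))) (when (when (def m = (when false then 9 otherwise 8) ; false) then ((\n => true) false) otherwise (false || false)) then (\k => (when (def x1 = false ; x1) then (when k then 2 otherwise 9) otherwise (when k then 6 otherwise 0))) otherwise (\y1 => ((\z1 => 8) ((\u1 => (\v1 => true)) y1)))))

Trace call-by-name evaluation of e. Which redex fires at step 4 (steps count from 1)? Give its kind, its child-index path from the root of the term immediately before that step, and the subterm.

Answer: delta at 0.0 : (true && false)

Working:
step 0: ((if (if false then ((if true then 3 else 5) == (let x = 3 in x)) else ((let y = true in y) && (if true then false else false))) then (((if false then (\z.(\u.(\v.7))) else (\w.(\p.(\q.7)))) (let r = 3 in (\s.false))) ((\t.(\a.2)) 7)) else ((\b.(if true then (\c.3) else (\d.1))) ((if true then (\e.(\f.4)) else (\g.(\h.g))) (if false then 7 else 3)))) (if (if (let m = (if false then 9 else 8) in false) then ((\n.true) false) else (false || false)) then (\k.(if (let x1 = false in x1) then (if k then 2 else 9) else (if k then 6 else 0))) else (\y1.((\z1.8) ((\u1.(\v1.true)) y1)))))
step 1: [if@0.0] ((if ((let y = true in y) && (if true then false else false)) then (((if false then (\z.(\u.(\v.7))) else (\w.(\p.(\q.7)))) (let r = 3 in (\s.false))) ((\t.(\a.2)) 7)) else ((\b.(if true then (\c.3) else (\d.1))) ((if true then (\e.(\f.4)) else (\g.(\h.g))) (if false then 7 else 3)))) (if (if (let m = (if false then 9 else 8) in false) then ((\n.true) false) else (false || false)) then (\k.(if (let x1 = false in x1) then (if k then 2 else 9) else (if k then 6 else 0))) else (\y1.((\z1.8) ((\u1.(\v1.true)) y1)))))
step 2: [let@0.0.0] ((if (true && (if true then false else false)) then (((if false then (\z.(\u.(\v.7))) else (\w.(\p.(\q.7)))) (let r = 3 in (\s.false))) ((\t.(\a.2)) 7)) else ((\b.(if true then (\c.3) else (\d.1))) ((if true then (\e.(\f.4)) else (\g.(\h.g))) (if false then 7 else 3)))) (if (if (let m = (if false then 9 else 8) in false) then ((\n.true) false) else (false || false)) then (\k.(if (let x1 = false in x1) then (if k then 2 else 9) else (if k then 6 else 0))) else (\y1.((\z1.8) ((\u1.(\v1.true)) y1)))))
step 3: [if@0.0.1] ((if (true && false) then (((if false then (\z.(\u.(\v.7))) else (\w.(\p.(\q.7)))) (let r = 3 in (\s.false))) ((\t.(\a.2)) 7)) else ((\b.(if true then (\c.3) else (\d.1))) ((if true then (\e.(\f.4)) else (\g.(\h.g))) (if false then 7 else 3)))) (if (if (let m = (if false then 9 else 8) in false) then ((\n.true) false) else (false || false)) then (\k.(if (let x1 = false in x1) then (if k then 2 else 9) else (if k then 6 else 0))) else (\y1.((\z1.8) ((\u1.(\v1.true)) y1)))))
step 4: [delta@0.0] ((if false then (((if false then (\z.(\u.(\v.7))) else (\w.(\p.(\q.7)))) (let r = 3 in (\s.false))) ((\t.(\a.2)) 7)) else ((\b.(if true then (\c.3) else (\d.1))) ((if true then (\e.(\f.4)) else (\g.(\h.g))) (if false then 7 else 3)))) (if (if (let m = (if false then 9 else 8) in false) then ((\n.true) false) else (false || false)) then (\k.(if (let x1 = false in x1) then (if k then 2 else 9) else (if k then 6 else 0))) else (\y1.((\z1.8) ((\u1.(\v1.true)) y1)))))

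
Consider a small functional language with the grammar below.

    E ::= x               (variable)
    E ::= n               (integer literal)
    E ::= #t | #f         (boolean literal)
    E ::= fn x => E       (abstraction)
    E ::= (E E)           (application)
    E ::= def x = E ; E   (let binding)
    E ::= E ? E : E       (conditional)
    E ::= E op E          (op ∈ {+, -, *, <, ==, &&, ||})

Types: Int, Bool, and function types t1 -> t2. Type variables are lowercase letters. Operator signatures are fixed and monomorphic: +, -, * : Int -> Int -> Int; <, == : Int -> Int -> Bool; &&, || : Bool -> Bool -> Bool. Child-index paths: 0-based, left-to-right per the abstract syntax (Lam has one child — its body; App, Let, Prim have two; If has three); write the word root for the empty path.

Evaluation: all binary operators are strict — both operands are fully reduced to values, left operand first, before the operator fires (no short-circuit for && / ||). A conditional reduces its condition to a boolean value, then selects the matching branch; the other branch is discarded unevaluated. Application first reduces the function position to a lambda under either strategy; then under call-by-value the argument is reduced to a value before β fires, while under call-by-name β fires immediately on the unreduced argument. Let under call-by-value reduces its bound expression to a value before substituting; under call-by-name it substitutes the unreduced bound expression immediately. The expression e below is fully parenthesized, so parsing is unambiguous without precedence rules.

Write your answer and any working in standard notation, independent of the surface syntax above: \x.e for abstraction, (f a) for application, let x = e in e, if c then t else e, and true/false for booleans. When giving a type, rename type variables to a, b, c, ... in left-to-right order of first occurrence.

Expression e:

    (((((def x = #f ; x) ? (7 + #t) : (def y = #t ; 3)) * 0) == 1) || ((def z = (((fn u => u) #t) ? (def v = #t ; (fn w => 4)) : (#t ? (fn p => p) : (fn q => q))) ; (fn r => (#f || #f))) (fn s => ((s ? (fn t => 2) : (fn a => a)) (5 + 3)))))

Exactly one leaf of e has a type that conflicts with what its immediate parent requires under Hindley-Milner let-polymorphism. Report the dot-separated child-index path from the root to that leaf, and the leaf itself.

Answer: 0.0.0.1.1 : true

Derivation:
let x : Bool
x : Bool
  unify Bool ~ Bool
  unify Int ~ Int
  unify Bool ~ Int
  FAIL: mismatch Bool ~ Int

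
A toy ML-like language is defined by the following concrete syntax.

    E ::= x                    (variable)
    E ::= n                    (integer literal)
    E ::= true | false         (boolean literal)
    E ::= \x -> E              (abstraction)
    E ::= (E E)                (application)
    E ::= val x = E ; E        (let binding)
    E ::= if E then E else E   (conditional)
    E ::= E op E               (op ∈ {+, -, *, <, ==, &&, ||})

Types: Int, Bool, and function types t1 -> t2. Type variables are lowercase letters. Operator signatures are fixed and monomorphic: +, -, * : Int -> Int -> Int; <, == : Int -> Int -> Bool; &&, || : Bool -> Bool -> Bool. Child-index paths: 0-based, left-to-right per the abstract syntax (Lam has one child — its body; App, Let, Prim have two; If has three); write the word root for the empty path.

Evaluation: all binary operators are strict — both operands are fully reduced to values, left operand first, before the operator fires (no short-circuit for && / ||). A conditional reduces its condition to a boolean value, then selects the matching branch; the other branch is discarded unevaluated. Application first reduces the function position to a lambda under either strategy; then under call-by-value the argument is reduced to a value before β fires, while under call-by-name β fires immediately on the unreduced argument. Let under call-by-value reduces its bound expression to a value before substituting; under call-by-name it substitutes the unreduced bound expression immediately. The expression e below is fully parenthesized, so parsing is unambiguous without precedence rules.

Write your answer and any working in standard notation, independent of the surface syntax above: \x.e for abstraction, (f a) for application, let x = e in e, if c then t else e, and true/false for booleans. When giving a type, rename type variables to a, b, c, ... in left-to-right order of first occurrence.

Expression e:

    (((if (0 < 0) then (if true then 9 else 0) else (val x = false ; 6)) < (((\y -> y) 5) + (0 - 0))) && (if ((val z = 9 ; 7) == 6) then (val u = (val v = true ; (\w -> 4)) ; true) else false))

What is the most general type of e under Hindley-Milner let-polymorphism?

Answer: Bool

Working:
  unify Int ~ Int
  unify Int ~ Int
  unify Bool ~ Bool
  unify Bool ~ Bool
  unify Int ~ Int
let x : Bool
  unify Int ~ Int
  unify Int ~ Int
y : a
\y._ : a -> a
  unify a -> a ~ Int -> b
  unify a ~ Int
  unify Int ~ b
_ _ : Int
  unify Int ~ Int
  unify Int ~ Int
  unify Int ~ Int
  unify Int ~ Int
  unify Int ~ Int
  unify Bool ~ Bool
let z : Int
  unify Int ~ Int
  unify Int ~ Int
  unify Bool ~ Bool
let v : Bool
\w._ : c -> Int
let u : forall. c -> Int
  unify Bool ~ Bool
  unify Bool ~ Bool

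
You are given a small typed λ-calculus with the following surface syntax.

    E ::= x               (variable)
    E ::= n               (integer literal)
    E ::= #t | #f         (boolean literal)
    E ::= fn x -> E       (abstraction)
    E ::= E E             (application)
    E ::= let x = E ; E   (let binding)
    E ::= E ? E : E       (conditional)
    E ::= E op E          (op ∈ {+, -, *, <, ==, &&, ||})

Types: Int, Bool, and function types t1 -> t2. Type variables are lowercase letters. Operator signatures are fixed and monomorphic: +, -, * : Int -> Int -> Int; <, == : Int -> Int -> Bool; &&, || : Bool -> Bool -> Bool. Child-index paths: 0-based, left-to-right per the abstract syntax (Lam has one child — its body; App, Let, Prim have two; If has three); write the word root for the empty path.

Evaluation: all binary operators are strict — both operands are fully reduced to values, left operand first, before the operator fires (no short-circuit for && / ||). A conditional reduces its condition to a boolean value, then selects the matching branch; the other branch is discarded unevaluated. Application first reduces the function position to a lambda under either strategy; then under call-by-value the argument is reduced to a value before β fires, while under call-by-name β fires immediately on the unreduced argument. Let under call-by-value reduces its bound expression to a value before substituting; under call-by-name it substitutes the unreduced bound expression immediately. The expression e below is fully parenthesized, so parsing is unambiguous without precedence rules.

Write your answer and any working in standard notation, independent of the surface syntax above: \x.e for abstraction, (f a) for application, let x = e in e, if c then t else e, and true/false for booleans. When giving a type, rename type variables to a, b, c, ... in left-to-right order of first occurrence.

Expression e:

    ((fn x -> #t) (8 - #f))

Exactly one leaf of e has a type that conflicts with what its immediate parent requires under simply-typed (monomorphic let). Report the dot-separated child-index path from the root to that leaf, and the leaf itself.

Derivation:
\x._ : a -> Bool
  unify Int ~ Int
  unify Bool ~ Int
  FAIL: mismatch Bool ~ Int

Answer: 1.1 : false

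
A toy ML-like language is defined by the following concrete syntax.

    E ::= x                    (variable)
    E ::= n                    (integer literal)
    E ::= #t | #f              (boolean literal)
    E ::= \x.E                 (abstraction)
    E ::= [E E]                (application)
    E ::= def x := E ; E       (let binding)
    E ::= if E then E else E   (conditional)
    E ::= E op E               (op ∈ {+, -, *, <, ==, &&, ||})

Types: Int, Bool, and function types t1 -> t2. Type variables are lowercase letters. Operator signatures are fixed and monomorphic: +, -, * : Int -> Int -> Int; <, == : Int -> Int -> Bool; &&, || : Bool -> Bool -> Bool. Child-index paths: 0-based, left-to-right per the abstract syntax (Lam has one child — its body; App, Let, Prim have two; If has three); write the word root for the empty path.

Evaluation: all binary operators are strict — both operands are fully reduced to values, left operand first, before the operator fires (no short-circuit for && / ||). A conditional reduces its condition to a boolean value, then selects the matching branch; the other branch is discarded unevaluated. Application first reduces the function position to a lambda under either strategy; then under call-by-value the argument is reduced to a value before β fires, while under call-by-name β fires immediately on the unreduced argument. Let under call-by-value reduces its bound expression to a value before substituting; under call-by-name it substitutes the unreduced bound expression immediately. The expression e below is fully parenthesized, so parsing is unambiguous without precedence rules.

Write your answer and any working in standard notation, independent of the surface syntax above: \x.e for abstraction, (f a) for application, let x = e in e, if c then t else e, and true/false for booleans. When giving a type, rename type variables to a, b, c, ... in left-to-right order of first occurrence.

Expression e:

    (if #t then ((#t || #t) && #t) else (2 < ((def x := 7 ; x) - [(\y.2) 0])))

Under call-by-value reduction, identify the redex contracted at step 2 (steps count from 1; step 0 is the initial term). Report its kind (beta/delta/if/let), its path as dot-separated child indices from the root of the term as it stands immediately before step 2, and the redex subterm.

Trace:
step 0: (if true then ((true || true) && true) else (2 < ((let x = 7 in x) - ((\y.2) 0))))
step 1: [if@root] ((true || true) && true)
step 2: [delta@0] (true && true)

Answer: delta at 0 : (true || true)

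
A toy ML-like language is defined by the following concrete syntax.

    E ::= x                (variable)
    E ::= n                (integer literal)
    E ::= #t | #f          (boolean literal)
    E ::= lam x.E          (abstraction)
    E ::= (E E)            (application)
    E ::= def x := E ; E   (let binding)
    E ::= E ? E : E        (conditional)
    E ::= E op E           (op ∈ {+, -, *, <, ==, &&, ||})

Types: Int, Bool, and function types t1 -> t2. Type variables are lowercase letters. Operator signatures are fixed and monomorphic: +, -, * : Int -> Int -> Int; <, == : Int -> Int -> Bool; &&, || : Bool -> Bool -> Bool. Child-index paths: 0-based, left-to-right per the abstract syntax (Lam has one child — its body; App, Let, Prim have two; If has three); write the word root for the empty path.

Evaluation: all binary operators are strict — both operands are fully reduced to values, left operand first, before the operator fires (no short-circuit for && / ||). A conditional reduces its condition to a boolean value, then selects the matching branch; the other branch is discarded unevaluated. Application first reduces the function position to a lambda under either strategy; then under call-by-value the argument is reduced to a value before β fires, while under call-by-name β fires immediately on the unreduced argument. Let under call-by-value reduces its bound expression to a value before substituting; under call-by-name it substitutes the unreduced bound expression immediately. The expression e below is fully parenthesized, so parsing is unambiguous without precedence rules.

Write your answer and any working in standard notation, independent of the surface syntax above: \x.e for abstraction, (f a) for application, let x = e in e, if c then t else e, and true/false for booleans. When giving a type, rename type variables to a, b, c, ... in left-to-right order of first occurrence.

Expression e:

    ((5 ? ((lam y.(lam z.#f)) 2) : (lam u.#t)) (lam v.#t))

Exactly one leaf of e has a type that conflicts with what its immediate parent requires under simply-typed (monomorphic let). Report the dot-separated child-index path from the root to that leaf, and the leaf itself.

Trace:
  unify Int ~ Bool
  FAIL: mismatch Int ~ Bool

Answer: 0.0 : 5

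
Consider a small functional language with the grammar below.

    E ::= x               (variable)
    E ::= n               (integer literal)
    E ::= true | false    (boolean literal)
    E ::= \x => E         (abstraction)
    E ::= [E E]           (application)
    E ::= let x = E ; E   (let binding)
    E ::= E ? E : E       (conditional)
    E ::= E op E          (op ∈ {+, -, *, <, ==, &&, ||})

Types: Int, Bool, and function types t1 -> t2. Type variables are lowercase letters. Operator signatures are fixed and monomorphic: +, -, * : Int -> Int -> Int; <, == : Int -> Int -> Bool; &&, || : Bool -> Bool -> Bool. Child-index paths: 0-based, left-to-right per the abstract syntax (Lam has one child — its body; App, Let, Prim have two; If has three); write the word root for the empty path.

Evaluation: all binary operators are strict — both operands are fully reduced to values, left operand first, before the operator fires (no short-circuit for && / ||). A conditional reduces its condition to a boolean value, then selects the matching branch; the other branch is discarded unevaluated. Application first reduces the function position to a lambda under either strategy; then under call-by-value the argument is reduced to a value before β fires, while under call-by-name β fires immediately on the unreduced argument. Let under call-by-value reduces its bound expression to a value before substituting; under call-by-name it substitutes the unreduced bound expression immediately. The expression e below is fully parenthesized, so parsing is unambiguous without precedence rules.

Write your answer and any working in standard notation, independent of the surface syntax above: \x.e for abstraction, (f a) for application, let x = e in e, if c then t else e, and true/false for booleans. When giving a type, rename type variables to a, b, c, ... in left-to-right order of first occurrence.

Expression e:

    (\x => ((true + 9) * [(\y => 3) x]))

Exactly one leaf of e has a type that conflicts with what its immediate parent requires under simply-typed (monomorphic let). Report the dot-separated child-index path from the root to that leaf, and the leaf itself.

Answer: 0.0.0 : true

Trace:
  unify Bool ~ Int
  FAIL: mismatch Bool ~ Int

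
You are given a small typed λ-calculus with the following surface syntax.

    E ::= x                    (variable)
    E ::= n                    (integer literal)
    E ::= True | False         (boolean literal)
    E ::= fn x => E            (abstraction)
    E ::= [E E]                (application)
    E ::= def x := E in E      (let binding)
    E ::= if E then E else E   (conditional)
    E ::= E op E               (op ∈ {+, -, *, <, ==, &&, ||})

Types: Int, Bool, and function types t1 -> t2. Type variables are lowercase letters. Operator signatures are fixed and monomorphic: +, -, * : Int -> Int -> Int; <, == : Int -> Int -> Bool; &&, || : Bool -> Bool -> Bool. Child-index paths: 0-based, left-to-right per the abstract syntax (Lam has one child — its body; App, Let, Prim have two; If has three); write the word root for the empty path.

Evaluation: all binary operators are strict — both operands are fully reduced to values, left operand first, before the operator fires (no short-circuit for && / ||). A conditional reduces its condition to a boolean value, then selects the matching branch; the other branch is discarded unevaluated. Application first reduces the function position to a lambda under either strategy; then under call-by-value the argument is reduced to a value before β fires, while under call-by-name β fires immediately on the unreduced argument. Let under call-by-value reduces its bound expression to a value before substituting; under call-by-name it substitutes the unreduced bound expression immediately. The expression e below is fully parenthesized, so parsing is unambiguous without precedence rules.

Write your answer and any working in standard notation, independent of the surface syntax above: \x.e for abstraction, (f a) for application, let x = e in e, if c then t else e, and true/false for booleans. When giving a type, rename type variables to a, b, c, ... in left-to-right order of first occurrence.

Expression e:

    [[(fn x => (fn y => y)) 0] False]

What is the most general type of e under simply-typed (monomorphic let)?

Answer: Bool

Trace:
y : b
\y._ : b -> b
\x._ : a -> b -> b
  unify a -> b -> b ~ Int -> c
  unify a ~ Int
  unify b -> b ~ c
_ _ : b -> b
  unify b -> b ~ Bool -> d
  unify b ~ Bool
  unify Bool ~ d
_ _ : Bool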